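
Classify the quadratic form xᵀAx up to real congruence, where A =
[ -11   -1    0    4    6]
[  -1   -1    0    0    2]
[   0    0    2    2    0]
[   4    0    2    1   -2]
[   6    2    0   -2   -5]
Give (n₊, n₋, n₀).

Answer: (3, 2, 0)

Derivation:
step 0: pivot -11 → sign −
step 1: pivot -10/11 → sign −
step 2: pivot 2 → sign +
step 3: pivot 3/5 → sign +
step 4: pivot 1/3 → sign +
signature = (3, 2, 0)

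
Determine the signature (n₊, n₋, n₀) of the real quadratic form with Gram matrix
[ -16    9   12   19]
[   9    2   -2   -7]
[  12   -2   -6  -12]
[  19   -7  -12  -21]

Answer: (1, 3, 0)

Derivation:
step 0: pivot -16 → sign −
step 1: pivot 113/16 → sign +
step 2: pivot -22/113 → sign −
step 3: pivot -1/11 → sign −
signature = (1, 3, 0)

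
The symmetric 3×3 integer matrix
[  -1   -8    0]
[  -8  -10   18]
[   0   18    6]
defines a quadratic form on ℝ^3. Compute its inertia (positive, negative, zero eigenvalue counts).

Answer: (1, 1, 1)

Derivation:
step 0: pivot -1 → sign −
step 1: pivot 54 → sign +
step 2: row/col 2 already zero → sign 0
signature = (1, 1, 1)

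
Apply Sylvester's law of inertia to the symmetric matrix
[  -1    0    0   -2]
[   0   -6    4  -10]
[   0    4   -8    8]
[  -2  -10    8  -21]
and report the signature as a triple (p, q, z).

Answer: (0, 3, 1)

Derivation:
step 0: pivot -1 → sign −
step 1: pivot -6 → sign −
step 2: pivot -16/3 → sign −
step 3: row/col 3 already zero → sign 0
signature = (0, 3, 1)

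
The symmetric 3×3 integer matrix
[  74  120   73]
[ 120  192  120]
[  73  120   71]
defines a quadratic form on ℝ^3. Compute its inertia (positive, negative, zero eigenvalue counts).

Answer: (1, 1, 1)

Derivation:
step 0: pivot 74 → sign +
step 1: pivot -96/37 → sign −
step 2: row/col 2 already zero → sign 0
signature = (1, 1, 1)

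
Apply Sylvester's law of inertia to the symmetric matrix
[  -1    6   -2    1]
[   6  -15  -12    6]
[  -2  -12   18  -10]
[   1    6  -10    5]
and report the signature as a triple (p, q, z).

Answer: (1, 3, 0)

Derivation:
step 0: pivot -1 → sign −
step 1: pivot 21 → sign +
step 2: pivot -38/7 → sign −
step 3: pivot -6/19 → sign −
signature = (1, 3, 0)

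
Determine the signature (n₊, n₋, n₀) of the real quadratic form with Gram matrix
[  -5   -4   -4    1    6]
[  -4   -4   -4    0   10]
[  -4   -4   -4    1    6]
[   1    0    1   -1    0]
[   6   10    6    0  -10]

step 0: pivot -5 → sign −
step 1: pivot -4/5 → sign −
step 2: pivot 2 → sign +
step 3: pivot -1/2 → sign −
step 4: pivot -1 → sign −
signature = (1, 4, 0)

Answer: (1, 4, 0)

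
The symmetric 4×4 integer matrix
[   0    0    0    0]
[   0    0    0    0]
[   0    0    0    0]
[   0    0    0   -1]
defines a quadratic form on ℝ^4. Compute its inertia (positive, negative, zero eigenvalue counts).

step 0: pivot -1 → sign −
step 1: row/col 1 already zero → sign 0
step 2: row/col 2 already zero → sign 0
step 3: row/col 3 already zero → sign 0
signature = (0, 1, 3)

Answer: (0, 1, 3)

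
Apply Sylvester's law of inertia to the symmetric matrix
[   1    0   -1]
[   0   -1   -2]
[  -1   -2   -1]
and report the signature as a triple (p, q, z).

Answer: (2, 1, 0)

Derivation:
step 0: pivot 1 → sign +
step 1: pivot -1 → sign −
step 2: pivot 2 → sign +
signature = (2, 1, 0)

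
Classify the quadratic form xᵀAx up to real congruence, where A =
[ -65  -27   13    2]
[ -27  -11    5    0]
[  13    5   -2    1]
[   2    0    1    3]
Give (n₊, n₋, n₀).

step 0: pivot -65 → sign −
step 1: pivot 14/65 → sign +
step 2: pivot -1/7 → sign −
step 3: row/col 3 already zero → sign 0
signature = (1, 2, 1)

Answer: (1, 2, 1)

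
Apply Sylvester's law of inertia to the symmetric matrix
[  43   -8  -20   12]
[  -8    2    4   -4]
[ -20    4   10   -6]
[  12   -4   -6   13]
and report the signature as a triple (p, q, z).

Answer: (4, 0, 0)

Derivation:
step 0: pivot 43 → sign +
step 1: pivot 22/43 → sign +
step 2: pivot 6/11 → sign +
step 3: pivot 3 → sign +
signature = (4, 0, 0)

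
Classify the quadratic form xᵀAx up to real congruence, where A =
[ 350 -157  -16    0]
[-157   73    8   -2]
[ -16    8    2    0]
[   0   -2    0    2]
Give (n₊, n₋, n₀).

step 0: pivot 350 → sign +
step 1: pivot 901/350 → sign +
step 2: pivot 906/901 → sign +
step 3: pivot 6/151 → sign +
signature = (4, 0, 0)

Answer: (4, 0, 0)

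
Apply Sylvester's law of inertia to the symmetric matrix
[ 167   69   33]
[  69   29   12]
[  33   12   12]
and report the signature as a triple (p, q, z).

Answer: (3, 0, 0)

Derivation:
step 0: pivot 167 → sign +
step 1: pivot 82/167 → sign +
step 2: pivot 3/82 → sign +
signature = (3, 0, 0)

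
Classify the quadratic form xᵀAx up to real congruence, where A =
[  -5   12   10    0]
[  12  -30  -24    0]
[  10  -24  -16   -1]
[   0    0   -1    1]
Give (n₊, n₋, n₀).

step 0: pivot -5 → sign −
step 1: pivot -6/5 → sign −
step 2: pivot 4 → sign +
step 3: pivot 3/4 → sign +
signature = (2, 2, 0)

Answer: (2, 2, 0)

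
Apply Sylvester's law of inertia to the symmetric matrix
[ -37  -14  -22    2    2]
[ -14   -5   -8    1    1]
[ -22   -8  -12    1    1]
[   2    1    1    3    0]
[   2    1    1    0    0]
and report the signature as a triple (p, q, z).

Answer: (3, 2, 0)

Derivation:
step 0: pivot -37 → sign −
step 1: pivot 11/37 → sign +
step 2: pivot 8/11 → sign +
step 3: pivot 21/8 → sign +
step 4: pivot -3/7 → sign −
signature = (3, 2, 0)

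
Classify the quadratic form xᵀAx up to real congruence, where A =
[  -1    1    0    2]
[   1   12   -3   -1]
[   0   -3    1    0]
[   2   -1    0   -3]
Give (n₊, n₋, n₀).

Answer: (3, 1, 0)

Derivation:
step 0: pivot -1 → sign −
step 1: pivot 13 → sign +
step 2: pivot 4/13 → sign +
step 3: pivot 3/4 → sign +
signature = (3, 1, 0)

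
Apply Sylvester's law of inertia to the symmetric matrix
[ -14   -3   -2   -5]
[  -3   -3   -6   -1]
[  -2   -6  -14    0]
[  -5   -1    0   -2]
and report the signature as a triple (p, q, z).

step 0: pivot -14 → sign −
step 1: pivot -33/14 → sign −
step 2: pivot -6/11 → sign −
step 3: pivot 1/3 → sign +
signature = (1, 3, 0)

Answer: (1, 3, 0)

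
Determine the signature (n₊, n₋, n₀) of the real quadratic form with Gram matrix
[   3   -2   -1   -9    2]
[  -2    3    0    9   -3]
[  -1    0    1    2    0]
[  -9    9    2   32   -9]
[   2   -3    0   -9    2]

step 0: pivot 3 → sign +
step 1: pivot 5/3 → sign +
step 2: pivot 2/5 → sign +
step 3: pivot -1/2 → sign −
step 4: pivot -1 → sign −
signature = (3, 2, 0)

Answer: (3, 2, 0)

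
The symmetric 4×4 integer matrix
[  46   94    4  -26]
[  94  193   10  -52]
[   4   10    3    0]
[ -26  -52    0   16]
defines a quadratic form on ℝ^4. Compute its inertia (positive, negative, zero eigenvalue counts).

step 0: pivot 46 → sign +
step 1: pivot 21/23 → sign +
step 2: pivot -1 → sign −
step 3: pivot -2/21 → sign −
signature = (2, 2, 0)

Answer: (2, 2, 0)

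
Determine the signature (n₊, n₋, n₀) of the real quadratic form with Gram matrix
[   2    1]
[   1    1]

Answer: (2, 0, 0)

Derivation:
step 0: pivot 2 → sign +
step 1: pivot 1/2 → sign +
signature = (2, 0, 0)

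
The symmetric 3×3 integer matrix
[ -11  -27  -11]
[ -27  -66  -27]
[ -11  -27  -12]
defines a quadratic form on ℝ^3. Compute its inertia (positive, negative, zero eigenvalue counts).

Answer: (1, 2, 0)

Derivation:
step 0: pivot -11 → sign −
step 1: pivot 3/11 → sign +
step 2: pivot -1 → sign −
signature = (1, 2, 0)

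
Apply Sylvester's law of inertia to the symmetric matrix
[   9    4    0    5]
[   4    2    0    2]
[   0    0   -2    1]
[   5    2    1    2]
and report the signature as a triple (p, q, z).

Answer: (2, 2, 0)

Derivation:
step 0: pivot 9 → sign +
step 1: pivot 2/9 → sign +
step 2: pivot -2 → sign −
step 3: pivot -1/2 → sign −
signature = (2, 2, 0)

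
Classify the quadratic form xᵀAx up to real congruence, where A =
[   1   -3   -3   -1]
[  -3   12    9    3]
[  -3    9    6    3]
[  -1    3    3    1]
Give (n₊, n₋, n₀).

Answer: (2, 1, 1)

Derivation:
step 0: pivot 1 → sign +
step 1: pivot 3 → sign +
step 2: pivot -3 → sign −
step 3: row/col 3 already zero → sign 0
signature = (2, 1, 1)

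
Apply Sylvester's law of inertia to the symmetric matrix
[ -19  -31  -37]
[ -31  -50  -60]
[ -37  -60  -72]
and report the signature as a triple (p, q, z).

step 0: pivot -19 → sign −
step 1: pivot 11/19 → sign +
step 2: pivot -2/11 → sign −
signature = (1, 2, 0)

Answer: (1, 2, 0)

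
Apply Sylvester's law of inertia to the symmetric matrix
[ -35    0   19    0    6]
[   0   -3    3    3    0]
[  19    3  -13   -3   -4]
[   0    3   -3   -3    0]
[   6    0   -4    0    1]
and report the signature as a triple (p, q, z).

Answer: (2, 2, 1)

Derivation:
step 0: pivot -35 → sign −
step 1: pivot -3 → sign −
step 2: pivot 11/35 → sign +
step 3: pivot 3/11 → sign +
step 4: row/col 4 already zero → sign 0
signature = (2, 2, 1)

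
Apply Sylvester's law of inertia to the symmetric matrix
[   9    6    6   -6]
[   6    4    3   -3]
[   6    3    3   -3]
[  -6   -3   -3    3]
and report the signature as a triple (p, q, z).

step 0: pivot 9 → sign +
step 1: pivot -1 → sign −
step 2: pivot 1 → sign +
step 3: row/col 3 already zero → sign 0
signature = (2, 1, 1)

Answer: (2, 1, 1)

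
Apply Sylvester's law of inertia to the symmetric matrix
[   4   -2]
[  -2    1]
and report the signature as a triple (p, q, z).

Answer: (1, 0, 1)

Derivation:
step 0: pivot 4 → sign +
step 1: row/col 1 already zero → sign 0
signature = (1, 0, 1)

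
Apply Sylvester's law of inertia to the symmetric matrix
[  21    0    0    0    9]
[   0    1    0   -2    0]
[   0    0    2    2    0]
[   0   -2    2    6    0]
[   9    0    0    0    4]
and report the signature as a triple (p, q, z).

Answer: (4, 0, 1)

Derivation:
step 0: pivot 21 → sign +
step 1: pivot 1 → sign +
step 2: pivot 2 → sign +
step 3: pivot 1/7 → sign +
step 4: row/col 4 already zero → sign 0
signature = (4, 0, 1)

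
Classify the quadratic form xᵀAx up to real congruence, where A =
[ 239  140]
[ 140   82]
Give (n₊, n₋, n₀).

step 0: pivot 239 → sign +
step 1: pivot -2/239 → sign −
signature = (1, 1, 0)

Answer: (1, 1, 0)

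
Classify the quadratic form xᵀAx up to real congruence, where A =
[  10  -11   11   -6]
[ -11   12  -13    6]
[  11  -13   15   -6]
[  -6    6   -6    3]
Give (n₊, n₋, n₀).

step 0: pivot 10 → sign +
step 1: pivot -1/10 → sign −
step 2: pivot 11 → sign +
step 3: pivot -3/11 → sign −
signature = (2, 2, 0)

Answer: (2, 2, 0)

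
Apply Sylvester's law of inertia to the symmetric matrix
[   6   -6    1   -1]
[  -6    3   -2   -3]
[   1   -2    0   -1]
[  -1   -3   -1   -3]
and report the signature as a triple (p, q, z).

Answer: (3, 1, 0)

Derivation:
step 0: pivot 6 → sign +
step 1: pivot -3 → sign −
step 2: pivot 1/6 → sign +
step 3: pivot 2/3 → sign +
signature = (3, 1, 0)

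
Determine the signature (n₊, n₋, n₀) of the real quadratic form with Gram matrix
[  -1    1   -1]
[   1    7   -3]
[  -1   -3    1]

Answer: (1, 1, 1)

Derivation:
step 0: pivot -1 → sign −
step 1: pivot 8 → sign +
step 2: row/col 2 already zero → sign 0
signature = (1, 1, 1)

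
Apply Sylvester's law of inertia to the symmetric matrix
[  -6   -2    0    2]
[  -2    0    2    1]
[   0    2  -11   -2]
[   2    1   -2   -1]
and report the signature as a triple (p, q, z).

step 0: pivot -6 → sign −
step 1: pivot 2/3 → sign +
step 2: pivot -17 → sign −
step 3: pivot 1/34 → sign +
signature = (2, 2, 0)

Answer: (2, 2, 0)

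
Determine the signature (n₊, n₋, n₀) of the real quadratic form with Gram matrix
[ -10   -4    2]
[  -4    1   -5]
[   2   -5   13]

step 0: pivot -10 → sign −
step 1: pivot 13/5 → sign +
step 2: pivot 6/13 → sign +
signature = (2, 1, 0)

Answer: (2, 1, 0)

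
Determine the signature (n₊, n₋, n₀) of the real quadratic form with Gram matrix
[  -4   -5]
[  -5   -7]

Answer: (0, 2, 0)

Derivation:
step 0: pivot -4 → sign −
step 1: pivot -3/4 → sign −
signature = (0, 2, 0)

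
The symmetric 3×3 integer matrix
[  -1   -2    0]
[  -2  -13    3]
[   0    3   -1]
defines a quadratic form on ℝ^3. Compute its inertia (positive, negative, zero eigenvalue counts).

Answer: (0, 2, 1)

Derivation:
step 0: pivot -1 → sign −
step 1: pivot -9 → sign −
step 2: row/col 2 already zero → sign 0
signature = (0, 2, 1)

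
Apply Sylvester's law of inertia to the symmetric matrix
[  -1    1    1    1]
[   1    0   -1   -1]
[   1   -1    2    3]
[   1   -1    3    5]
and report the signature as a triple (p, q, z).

step 0: pivot -1 → sign −
step 1: pivot 1 → sign +
step 2: pivot 3 → sign +
step 3: pivot 2/3 → sign +
signature = (3, 1, 0)

Answer: (3, 1, 0)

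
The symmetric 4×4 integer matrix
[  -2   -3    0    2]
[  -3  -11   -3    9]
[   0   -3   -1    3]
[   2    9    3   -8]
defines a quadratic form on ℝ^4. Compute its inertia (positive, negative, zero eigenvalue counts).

Answer: (1, 3, 0)

Derivation:
step 0: pivot -2 → sign −
step 1: pivot -13/2 → sign −
step 2: pivot 5/13 → sign +
step 3: pivot -3/5 → sign −
signature = (1, 3, 0)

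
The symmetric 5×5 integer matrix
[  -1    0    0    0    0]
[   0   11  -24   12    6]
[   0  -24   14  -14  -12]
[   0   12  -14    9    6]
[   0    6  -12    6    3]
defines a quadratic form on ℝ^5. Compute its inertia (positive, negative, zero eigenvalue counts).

Answer: (1, 4, 0)

Derivation:
step 0: pivot -1 → sign −
step 1: pivot 11 → sign +
step 2: pivot -422/11 → sign −
step 3: pivot -47/211 → sign −
step 4: pivot -3/47 → sign −
signature = (1, 4, 0)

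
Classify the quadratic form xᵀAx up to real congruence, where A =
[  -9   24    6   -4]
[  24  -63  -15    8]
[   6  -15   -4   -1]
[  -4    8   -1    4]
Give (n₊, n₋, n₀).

step 0: pivot -9 → sign −
step 1: pivot 1 → sign +
step 2: pivot -1 → sign −
step 3: pivot -1/3 → sign −
signature = (1, 3, 0)

Answer: (1, 3, 0)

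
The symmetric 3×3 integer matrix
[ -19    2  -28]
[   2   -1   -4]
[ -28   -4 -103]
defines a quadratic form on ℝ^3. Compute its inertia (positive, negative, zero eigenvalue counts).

Answer: (0, 3, 0)

Derivation:
step 0: pivot -19 → sign −
step 1: pivot -15/19 → sign −
step 2: pivot -3/5 → sign −
signature = (0, 3, 0)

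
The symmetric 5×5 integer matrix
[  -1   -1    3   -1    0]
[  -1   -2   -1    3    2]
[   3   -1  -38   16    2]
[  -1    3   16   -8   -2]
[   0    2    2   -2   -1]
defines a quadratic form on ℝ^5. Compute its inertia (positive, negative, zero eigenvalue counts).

Answer: (2, 3, 0)

Derivation:
step 0: pivot -1 → sign −
step 1: pivot -1 → sign −
step 2: pivot -13 → sign −
step 3: pivot 126/13 → sign +
step 4: pivot 1/7 → sign +
signature = (2, 3, 0)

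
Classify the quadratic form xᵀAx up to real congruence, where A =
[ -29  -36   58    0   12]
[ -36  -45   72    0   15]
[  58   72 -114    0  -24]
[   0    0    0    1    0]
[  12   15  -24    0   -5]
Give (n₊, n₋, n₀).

step 0: pivot -29 → sign −
step 1: pivot -9/29 → sign −
step 2: pivot 2 → sign +
step 3: pivot 1 → sign +
step 4: row/col 4 already zero → sign 0
signature = (2, 2, 1)

Answer: (2, 2, 1)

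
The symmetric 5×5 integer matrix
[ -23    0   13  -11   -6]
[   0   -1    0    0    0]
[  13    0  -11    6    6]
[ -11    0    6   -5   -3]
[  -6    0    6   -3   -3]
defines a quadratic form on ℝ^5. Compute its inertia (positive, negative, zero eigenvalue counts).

Answer: (2, 3, 0)

Derivation:
step 0: pivot -23 → sign −
step 1: pivot -1 → sign −
step 2: pivot -84/23 → sign −
step 3: pivot 23/84 → sign +
step 4: pivot 3/23 → sign +
signature = (2, 3, 0)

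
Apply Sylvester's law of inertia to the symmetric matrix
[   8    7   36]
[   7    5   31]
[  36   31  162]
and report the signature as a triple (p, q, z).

step 0: pivot 8 → sign +
step 1: pivot -9/8 → sign −
step 2: pivot 2/9 → sign +
signature = (2, 1, 0)

Answer: (2, 1, 0)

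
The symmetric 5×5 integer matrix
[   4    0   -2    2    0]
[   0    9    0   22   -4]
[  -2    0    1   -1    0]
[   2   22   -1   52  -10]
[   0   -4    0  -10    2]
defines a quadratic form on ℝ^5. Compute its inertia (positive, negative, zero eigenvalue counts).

Answer: (3, 1, 1)

Derivation:
step 0: pivot 4 → sign +
step 1: pivot 9 → sign +
step 2: pivot -25/9 → sign −
step 3: pivot 6/25 → sign +
step 4: row/col 4 already zero → sign 0
signature = (3, 1, 1)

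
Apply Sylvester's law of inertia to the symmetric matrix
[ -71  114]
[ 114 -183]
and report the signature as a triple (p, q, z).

Answer: (1, 1, 0)

Derivation:
step 0: pivot -71 → sign −
step 1: pivot 3/71 → sign +
signature = (1, 1, 0)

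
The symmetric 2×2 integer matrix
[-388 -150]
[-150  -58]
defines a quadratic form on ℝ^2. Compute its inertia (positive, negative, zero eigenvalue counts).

Answer: (0, 2, 0)

Derivation:
step 0: pivot -388 → sign −
step 1: pivot -1/97 → sign −
signature = (0, 2, 0)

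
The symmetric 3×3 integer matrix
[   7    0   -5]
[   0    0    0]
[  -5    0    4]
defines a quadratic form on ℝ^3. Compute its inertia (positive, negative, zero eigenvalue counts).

step 0: pivot 7 → sign +
step 1: pivot 3/7 → sign +
step 2: row/col 2 already zero → sign 0
signature = (2, 0, 1)

Answer: (2, 0, 1)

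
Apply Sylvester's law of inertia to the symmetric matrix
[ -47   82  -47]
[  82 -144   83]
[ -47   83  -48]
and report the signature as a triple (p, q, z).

Answer: (1, 2, 0)

Derivation:
step 0: pivot -47 → sign −
step 1: pivot -44/47 → sign −
step 2: pivot 3/44 → sign +
signature = (1, 2, 0)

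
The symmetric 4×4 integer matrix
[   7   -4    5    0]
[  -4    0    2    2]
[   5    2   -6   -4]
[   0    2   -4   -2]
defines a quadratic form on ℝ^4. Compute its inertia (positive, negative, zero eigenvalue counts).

Answer: (2, 2, 0)

Derivation:
step 0: pivot 7 → sign +
step 1: pivot -16/7 → sign −
step 2: pivot 3/4 → sign +
step 3: pivot -1/3 → sign −
signature = (2, 2, 0)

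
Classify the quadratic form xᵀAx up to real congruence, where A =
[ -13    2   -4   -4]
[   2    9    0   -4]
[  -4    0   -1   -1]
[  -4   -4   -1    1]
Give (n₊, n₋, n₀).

step 0: pivot -13 → sign −
step 1: pivot 121/13 → sign +
step 2: pivot 23/121 → sign +
step 3: pivot -2/23 → sign −
signature = (2, 2, 0)

Answer: (2, 2, 0)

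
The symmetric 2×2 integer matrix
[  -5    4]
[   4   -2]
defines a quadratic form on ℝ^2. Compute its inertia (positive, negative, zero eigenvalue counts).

step 0: pivot -5 → sign −
step 1: pivot 6/5 → sign +
signature = (1, 1, 0)

Answer: (1, 1, 0)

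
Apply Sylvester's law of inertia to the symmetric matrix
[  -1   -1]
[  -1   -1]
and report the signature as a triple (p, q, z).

step 0: pivot -1 → sign −
step 1: row/col 1 already zero → sign 0
signature = (0, 1, 1)

Answer: (0, 1, 1)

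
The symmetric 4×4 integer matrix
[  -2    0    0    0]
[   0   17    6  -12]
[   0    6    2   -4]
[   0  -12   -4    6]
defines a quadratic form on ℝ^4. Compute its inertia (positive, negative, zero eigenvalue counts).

Answer: (1, 3, 0)

Derivation:
step 0: pivot -2 → sign −
step 1: pivot 17 → sign +
step 2: pivot -2/17 → sign −
step 3: pivot -2 → sign −
signature = (1, 3, 0)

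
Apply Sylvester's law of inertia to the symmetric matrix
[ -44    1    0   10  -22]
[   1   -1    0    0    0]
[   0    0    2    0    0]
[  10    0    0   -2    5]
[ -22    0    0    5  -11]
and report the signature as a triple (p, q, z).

step 0: pivot -44 → sign −
step 1: pivot -43/44 → sign −
step 2: pivot 2 → sign +
step 3: pivot 14/43 → sign +
step 4: pivot 3/14 → sign +
signature = (3, 2, 0)

Answer: (3, 2, 0)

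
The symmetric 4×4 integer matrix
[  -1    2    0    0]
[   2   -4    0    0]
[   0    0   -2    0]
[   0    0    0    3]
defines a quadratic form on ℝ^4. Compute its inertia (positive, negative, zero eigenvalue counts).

Answer: (1, 2, 1)

Derivation:
step 0: pivot -1 → sign −
step 1: pivot -2 → sign −
step 2: pivot 3 → sign +
step 3: row/col 3 already zero → sign 0
signature = (1, 2, 1)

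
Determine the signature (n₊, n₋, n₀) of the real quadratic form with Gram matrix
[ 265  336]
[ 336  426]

Answer: (1, 1, 0)

Derivation:
step 0: pivot 265 → sign +
step 1: pivot -6/265 → sign −
signature = (1, 1, 0)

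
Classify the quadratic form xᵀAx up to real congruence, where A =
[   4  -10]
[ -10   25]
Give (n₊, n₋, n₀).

Answer: (1, 0, 1)

Derivation:
step 0: pivot 4 → sign +
step 1: row/col 1 already zero → sign 0
signature = (1, 0, 1)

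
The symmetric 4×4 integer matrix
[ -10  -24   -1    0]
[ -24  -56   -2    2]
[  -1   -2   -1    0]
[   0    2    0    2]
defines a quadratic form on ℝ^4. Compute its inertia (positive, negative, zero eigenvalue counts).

Answer: (1, 3, 0)

Derivation:
step 0: pivot -10 → sign −
step 1: pivot 8/5 → sign +
step 2: pivot -1 → sign −
step 3: pivot -1/4 → sign −
signature = (1, 3, 0)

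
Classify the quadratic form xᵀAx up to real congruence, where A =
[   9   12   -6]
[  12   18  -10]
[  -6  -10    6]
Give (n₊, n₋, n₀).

Answer: (2, 0, 1)

Derivation:
step 0: pivot 9 → sign +
step 1: pivot 2 → sign +
step 2: row/col 2 already zero → sign 0
signature = (2, 0, 1)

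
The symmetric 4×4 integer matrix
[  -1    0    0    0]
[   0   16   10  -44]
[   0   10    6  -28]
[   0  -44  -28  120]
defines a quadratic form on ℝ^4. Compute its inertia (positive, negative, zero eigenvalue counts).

step 0: pivot -1 → sign −
step 1: pivot 16 → sign +
step 2: pivot -1/4 → sign −
step 3: row/col 3 already zero → sign 0
signature = (1, 2, 1)

Answer: (1, 2, 1)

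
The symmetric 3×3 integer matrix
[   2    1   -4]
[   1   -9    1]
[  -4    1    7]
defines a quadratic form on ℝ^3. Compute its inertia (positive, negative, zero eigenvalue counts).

Answer: (1, 2, 0)

Derivation:
step 0: pivot 2 → sign +
step 1: pivot -19/2 → sign −
step 2: pivot -1/19 → sign −
signature = (1, 2, 0)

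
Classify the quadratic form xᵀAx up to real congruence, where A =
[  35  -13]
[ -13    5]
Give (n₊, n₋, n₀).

step 0: pivot 35 → sign +
step 1: pivot 6/35 → sign +
signature = (2, 0, 0)

Answer: (2, 0, 0)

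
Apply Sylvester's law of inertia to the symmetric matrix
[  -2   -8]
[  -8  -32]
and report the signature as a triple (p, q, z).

step 0: pivot -2 → sign −
step 1: row/col 1 already zero → sign 0
signature = (0, 1, 1)

Answer: (0, 1, 1)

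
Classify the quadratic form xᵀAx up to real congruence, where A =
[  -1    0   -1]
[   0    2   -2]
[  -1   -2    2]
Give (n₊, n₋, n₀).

Answer: (2, 1, 0)

Derivation:
step 0: pivot -1 → sign −
step 1: pivot 2 → sign +
step 2: pivot 1 → sign +
signature = (2, 1, 0)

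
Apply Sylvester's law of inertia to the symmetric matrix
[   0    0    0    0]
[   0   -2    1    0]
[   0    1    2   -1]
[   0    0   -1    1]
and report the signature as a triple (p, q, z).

step 0: pivot -2 → sign −
step 1: pivot 5/2 → sign +
step 2: pivot 3/5 → sign +
step 3: row/col 3 already zero → sign 0
signature = (2, 1, 1)

Answer: (2, 1, 1)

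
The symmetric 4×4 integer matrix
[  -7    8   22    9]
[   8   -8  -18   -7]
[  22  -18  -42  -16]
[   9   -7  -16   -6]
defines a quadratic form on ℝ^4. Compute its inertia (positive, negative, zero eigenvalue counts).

Answer: (2, 2, 0)

Derivation:
step 0: pivot -7 → sign −
step 1: pivot 8/7 → sign +
step 2: pivot -35/2 → sign −
step 3: pivot 1/70 → sign +
signature = (2, 2, 0)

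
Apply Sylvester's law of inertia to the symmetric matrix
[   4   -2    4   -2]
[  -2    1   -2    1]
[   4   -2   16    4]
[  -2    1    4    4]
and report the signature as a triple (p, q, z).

step 0: pivot 4 → sign +
step 1: pivot 12 → sign +
step 2: row/col 2 already zero → sign 0
step 3: row/col 3 already zero → sign 0
signature = (2, 0, 2)

Answer: (2, 0, 2)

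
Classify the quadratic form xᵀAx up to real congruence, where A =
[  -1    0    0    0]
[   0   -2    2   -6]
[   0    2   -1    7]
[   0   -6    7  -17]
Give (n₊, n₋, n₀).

Answer: (1, 2, 1)

Derivation:
step 0: pivot -1 → sign −
step 1: pivot -2 → sign −
step 2: pivot 1 → sign +
step 3: row/col 3 already zero → sign 0
signature = (1, 2, 1)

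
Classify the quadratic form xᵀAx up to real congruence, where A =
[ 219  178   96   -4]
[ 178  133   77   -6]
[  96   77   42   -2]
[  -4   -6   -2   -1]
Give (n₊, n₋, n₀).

Answer: (2, 2, 0)

Derivation:
step 0: pivot 219 → sign +
step 1: pivot -2557/219 → sign −
step 2: pivot 21/2557 → sign +
step 3: pivot -3/7 → sign −
signature = (2, 2, 0)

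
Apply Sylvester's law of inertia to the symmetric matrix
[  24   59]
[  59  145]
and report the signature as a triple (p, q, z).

Answer: (1, 1, 0)

Derivation:
step 0: pivot 24 → sign +
step 1: pivot -1/24 → sign −
signature = (1, 1, 0)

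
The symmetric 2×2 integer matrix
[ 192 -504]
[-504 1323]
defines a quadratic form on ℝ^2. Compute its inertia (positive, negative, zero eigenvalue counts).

Answer: (1, 0, 1)

Derivation:
step 0: pivot 192 → sign +
step 1: row/col 1 already zero → sign 0
signature = (1, 0, 1)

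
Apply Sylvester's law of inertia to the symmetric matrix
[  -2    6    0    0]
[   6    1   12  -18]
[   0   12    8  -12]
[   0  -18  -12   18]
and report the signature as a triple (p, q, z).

Answer: (2, 1, 1)

Derivation:
step 0: pivot -2 → sign −
step 1: pivot 19 → sign +
step 2: pivot 8/19 → sign +
step 3: row/col 3 already zero → sign 0
signature = (2, 1, 1)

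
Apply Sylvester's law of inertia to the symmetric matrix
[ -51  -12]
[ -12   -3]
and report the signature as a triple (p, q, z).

step 0: pivot -51 → sign −
step 1: pivot -3/17 → sign −
signature = (0, 2, 0)

Answer: (0, 2, 0)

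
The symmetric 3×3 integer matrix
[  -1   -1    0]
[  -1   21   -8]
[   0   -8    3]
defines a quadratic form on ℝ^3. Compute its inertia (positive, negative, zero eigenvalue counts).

Answer: (2, 1, 0)

Derivation:
step 0: pivot -1 → sign −
step 1: pivot 22 → sign +
step 2: pivot 1/11 → sign +
signature = (2, 1, 0)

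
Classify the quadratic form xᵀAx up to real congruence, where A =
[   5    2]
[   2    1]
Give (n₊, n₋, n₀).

step 0: pivot 5 → sign +
step 1: pivot 1/5 → sign +
signature = (2, 0, 0)

Answer: (2, 0, 0)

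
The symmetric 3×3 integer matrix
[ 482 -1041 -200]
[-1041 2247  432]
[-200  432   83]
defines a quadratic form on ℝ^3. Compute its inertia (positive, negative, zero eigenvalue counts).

Answer: (2, 1, 0)

Derivation:
step 0: pivot 482 → sign +
step 1: pivot -627/482 → sign −
step 2: pivot 3/209 → sign +
signature = (2, 1, 0)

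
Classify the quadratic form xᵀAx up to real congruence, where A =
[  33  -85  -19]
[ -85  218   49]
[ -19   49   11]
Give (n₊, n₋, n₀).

step 0: pivot 33 → sign +
step 1: pivot -31/33 → sign −
step 2: pivot 2/31 → sign +
signature = (2, 1, 0)

Answer: (2, 1, 0)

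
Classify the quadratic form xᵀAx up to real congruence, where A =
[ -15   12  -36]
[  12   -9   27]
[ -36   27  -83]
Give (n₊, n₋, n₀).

step 0: pivot -15 → sign −
step 1: pivot 3/5 → sign +
step 2: pivot -2 → sign −
signature = (1, 2, 0)

Answer: (1, 2, 0)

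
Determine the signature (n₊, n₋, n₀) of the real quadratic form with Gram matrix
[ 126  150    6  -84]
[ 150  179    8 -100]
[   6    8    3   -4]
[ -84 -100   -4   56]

Answer: (3, 0, 1)

Derivation:
step 0: pivot 126 → sign +
step 1: pivot 3/7 → sign +
step 2: pivot 1 → sign +
step 3: row/col 3 already zero → sign 0
signature = (3, 0, 1)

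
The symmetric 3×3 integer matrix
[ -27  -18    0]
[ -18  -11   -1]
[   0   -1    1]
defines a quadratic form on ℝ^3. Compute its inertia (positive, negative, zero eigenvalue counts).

step 0: pivot -27 → sign −
step 1: pivot 1 → sign +
step 2: row/col 2 already zero → sign 0
signature = (1, 1, 1)

Answer: (1, 1, 1)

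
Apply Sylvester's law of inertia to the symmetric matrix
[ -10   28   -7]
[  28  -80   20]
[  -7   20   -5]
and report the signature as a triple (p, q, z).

Answer: (0, 2, 1)

Derivation:
step 0: pivot -10 → sign −
step 1: pivot -8/5 → sign −
step 2: row/col 2 already zero → sign 0
signature = (0, 2, 1)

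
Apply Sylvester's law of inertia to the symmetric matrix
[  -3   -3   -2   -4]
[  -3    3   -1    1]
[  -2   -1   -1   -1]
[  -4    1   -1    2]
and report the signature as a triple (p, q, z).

Answer: (2, 2, 0)

Derivation:
step 0: pivot -3 → sign −
step 1: pivot 6 → sign +
step 2: pivot 1/6 → sign +
step 3: pivot -1 → sign −
signature = (2, 2, 0)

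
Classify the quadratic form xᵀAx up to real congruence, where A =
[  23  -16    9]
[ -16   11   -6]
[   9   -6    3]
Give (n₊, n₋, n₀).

Answer: (1, 1, 1)

Derivation:
step 0: pivot 23 → sign +
step 1: pivot -3/23 → sign −
step 2: row/col 2 already zero → sign 0
signature = (1, 1, 1)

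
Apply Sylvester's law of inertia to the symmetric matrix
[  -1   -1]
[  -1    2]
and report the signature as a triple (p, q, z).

Answer: (1, 1, 0)

Derivation:
step 0: pivot -1 → sign −
step 1: pivot 3 → sign +
signature = (1, 1, 0)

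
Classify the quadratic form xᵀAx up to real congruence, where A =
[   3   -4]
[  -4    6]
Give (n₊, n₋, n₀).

Answer: (2, 0, 0)

Derivation:
step 0: pivot 3 → sign +
step 1: pivot 2/3 → sign +
signature = (2, 0, 0)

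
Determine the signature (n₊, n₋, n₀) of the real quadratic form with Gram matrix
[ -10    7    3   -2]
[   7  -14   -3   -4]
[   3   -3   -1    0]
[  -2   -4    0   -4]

step 0: pivot -10 → sign −
step 1: pivot -91/10 → sign −
step 2: pivot -1/91 → sign −
step 3: row/col 3 already zero → sign 0
signature = (0, 3, 1)

Answer: (0, 3, 1)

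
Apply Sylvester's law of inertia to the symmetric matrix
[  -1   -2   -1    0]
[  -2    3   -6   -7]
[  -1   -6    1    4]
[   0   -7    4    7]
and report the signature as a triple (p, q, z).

step 0: pivot -1 → sign −
step 1: pivot 7 → sign +
step 2: pivot -2/7 → sign −
step 3: row/col 3 already zero → sign 0
signature = (1, 2, 1)

Answer: (1, 2, 1)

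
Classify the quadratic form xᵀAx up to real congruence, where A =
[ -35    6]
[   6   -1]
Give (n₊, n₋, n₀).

Answer: (1, 1, 0)

Derivation:
step 0: pivot -35 → sign −
step 1: pivot 1/35 → sign +
signature = (1, 1, 0)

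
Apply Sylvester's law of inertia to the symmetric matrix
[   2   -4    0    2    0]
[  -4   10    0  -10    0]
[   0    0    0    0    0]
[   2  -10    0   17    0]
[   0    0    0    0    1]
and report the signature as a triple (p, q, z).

Answer: (3, 1, 1)

Derivation:
step 0: pivot 2 → sign +
step 1: pivot 2 → sign +
step 2: pivot -3 → sign −
step 3: pivot 1 → sign +
step 4: row/col 4 already zero → sign 0
signature = (3, 1, 1)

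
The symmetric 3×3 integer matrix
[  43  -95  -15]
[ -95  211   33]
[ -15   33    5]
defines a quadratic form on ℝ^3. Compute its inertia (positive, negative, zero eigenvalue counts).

Answer: (2, 1, 0)

Derivation:
step 0: pivot 43 → sign +
step 1: pivot 48/43 → sign +
step 2: pivot -1/4 → sign −
signature = (2, 1, 0)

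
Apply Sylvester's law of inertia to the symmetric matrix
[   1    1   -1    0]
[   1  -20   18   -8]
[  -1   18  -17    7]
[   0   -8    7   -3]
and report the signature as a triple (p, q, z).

step 0: pivot 1 → sign +
step 1: pivot -21 → sign −
step 2: pivot -17/21 → sign −
step 3: pivot 2/17 → sign +
signature = (2, 2, 0)

Answer: (2, 2, 0)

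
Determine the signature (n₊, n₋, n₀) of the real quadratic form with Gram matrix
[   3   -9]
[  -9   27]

step 0: pivot 3 → sign +
step 1: row/col 1 already zero → sign 0
signature = (1, 0, 1)

Answer: (1, 0, 1)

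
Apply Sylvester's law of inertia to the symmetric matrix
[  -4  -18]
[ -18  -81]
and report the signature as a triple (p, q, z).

Answer: (0, 1, 1)

Derivation:
step 0: pivot -4 → sign −
step 1: row/col 1 already zero → sign 0
signature = (0, 1, 1)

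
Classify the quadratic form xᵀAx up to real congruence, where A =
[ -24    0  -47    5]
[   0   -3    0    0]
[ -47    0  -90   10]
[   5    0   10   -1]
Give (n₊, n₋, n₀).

step 0: pivot -24 → sign −
step 1: pivot -3 → sign −
step 2: pivot 49/24 → sign +
step 3: pivot 1/49 → sign +
signature = (2, 2, 0)

Answer: (2, 2, 0)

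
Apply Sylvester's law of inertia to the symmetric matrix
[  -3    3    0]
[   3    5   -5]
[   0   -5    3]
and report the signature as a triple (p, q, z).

Answer: (1, 2, 0)

Derivation:
step 0: pivot -3 → sign −
step 1: pivot 8 → sign +
step 2: pivot -1/8 → sign −
signature = (1, 2, 0)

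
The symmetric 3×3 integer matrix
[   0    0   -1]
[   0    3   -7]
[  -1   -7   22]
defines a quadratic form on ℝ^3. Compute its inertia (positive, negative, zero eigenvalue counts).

step 0: pivot 3 → sign +
step 1: pivot 17/3 → sign +
step 2: pivot -3/17 → sign −
signature = (2, 1, 0)

Answer: (2, 1, 0)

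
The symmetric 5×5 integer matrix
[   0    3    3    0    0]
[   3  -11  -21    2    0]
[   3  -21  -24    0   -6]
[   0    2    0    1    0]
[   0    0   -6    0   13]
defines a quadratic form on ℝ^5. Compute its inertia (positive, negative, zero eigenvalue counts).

step 0: pivot -11 → sign −
step 1: pivot 9/11 → sign +
step 2: pivot 7 → sign +
step 3: pivot 3/7 → sign +
step 4: pivot 1 → sign +
signature = (4, 1, 0)

Answer: (4, 1, 0)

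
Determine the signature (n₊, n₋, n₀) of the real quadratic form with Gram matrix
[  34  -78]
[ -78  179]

step 0: pivot 34 → sign +
step 1: pivot 1/17 → sign +
signature = (2, 0, 0)

Answer: (2, 0, 0)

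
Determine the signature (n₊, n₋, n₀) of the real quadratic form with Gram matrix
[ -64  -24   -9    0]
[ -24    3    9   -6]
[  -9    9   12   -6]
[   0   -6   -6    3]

step 0: pivot -64 → sign −
step 1: pivot 12 → sign +
step 2: pivot 129/256 → sign +
step 3: pivot -3/43 → sign −
signature = (2, 2, 0)

Answer: (2, 2, 0)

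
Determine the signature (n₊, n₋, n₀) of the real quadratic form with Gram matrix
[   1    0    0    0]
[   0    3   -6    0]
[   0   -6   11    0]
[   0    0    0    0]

Answer: (2, 1, 1)

Derivation:
step 0: pivot 1 → sign +
step 1: pivot 3 → sign +
step 2: pivot -1 → sign −
step 3: row/col 3 already zero → sign 0
signature = (2, 1, 1)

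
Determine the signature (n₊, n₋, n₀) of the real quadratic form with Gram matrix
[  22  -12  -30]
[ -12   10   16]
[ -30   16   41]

Answer: (3, 0, 0)

Derivation:
step 0: pivot 22 → sign +
step 1: pivot 38/11 → sign +
step 2: pivot 1/19 → sign +
signature = (3, 0, 0)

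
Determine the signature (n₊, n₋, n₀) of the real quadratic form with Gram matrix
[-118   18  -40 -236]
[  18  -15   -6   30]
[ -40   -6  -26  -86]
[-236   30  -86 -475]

step 0: pivot -118 → sign −
step 1: pivot -723/59 → sign −
step 2: pivot -118/241 → sign −
step 3: pivot -3/59 → sign −
signature = (0, 4, 0)

Answer: (0, 4, 0)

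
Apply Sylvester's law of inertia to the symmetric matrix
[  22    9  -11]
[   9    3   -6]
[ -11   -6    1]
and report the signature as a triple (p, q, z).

step 0: pivot 22 → sign +
step 1: pivot -15/22 → sign −
step 2: pivot -6/5 → sign −
signature = (1, 2, 0)

Answer: (1, 2, 0)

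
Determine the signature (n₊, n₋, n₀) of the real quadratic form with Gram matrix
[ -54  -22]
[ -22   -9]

step 0: pivot -54 → sign −
step 1: pivot -1/27 → sign −
signature = (0, 2, 0)

Answer: (0, 2, 0)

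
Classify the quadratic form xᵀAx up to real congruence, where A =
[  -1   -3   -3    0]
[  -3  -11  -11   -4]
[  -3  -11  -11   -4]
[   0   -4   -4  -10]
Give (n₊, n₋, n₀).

step 0: pivot -1 → sign −
step 1: pivot -2 → sign −
step 2: pivot -2 → sign −
step 3: row/col 3 already zero → sign 0
signature = (0, 3, 1)

Answer: (0, 3, 1)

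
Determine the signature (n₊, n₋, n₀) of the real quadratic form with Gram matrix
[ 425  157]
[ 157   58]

Answer: (2, 0, 0)

Derivation:
step 0: pivot 425 → sign +
step 1: pivot 1/425 → sign +
signature = (2, 0, 0)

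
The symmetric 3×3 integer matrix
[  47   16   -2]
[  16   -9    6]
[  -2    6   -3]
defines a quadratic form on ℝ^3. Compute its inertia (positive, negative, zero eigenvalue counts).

Answer: (2, 1, 0)

Derivation:
step 0: pivot 47 → sign +
step 1: pivot -679/47 → sign −
step 2: pivot 3/679 → sign +
signature = (2, 1, 0)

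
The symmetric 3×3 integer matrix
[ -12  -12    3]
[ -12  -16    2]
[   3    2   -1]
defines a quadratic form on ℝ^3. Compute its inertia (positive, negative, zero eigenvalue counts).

step 0: pivot -12 → sign −
step 1: pivot -4 → sign −
step 2: row/col 2 already zero → sign 0
signature = (0, 2, 1)

Answer: (0, 2, 1)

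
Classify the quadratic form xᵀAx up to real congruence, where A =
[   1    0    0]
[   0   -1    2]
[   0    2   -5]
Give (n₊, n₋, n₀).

step 0: pivot 1 → sign +
step 1: pivot -1 → sign −
step 2: pivot -1 → sign −
signature = (1, 2, 0)

Answer: (1, 2, 0)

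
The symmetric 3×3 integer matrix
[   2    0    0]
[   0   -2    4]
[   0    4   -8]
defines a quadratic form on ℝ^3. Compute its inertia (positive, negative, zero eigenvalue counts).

Answer: (1, 1, 1)

Derivation:
step 0: pivot 2 → sign +
step 1: pivot -2 → sign −
step 2: row/col 2 already zero → sign 0
signature = (1, 1, 1)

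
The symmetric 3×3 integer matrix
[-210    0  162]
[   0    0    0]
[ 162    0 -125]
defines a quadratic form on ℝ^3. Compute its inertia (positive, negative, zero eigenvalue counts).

Answer: (0, 2, 1)

Derivation:
step 0: pivot -210 → sign −
step 1: pivot -1/35 → sign −
step 2: row/col 2 already zero → sign 0
signature = (0, 2, 1)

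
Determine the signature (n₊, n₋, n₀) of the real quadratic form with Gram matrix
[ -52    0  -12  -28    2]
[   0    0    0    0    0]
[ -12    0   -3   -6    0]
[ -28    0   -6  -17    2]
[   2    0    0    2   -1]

Answer: (0, 3, 2)

Derivation:
step 0: pivot -52 → sign −
step 1: pivot -3/13 → sign −
step 2: pivot -1 → sign −
step 3: row/col 3 already zero → sign 0
step 4: row/col 4 already zero → sign 0
signature = (0, 3, 2)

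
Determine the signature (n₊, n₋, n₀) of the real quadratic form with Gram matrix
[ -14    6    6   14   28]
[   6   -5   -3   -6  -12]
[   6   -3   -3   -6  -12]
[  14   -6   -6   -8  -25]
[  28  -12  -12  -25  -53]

step 0: pivot -14 → sign −
step 1: pivot -17/7 → sign −
step 2: pivot -6/17 → sign −
step 3: pivot 6 → sign +
step 4: pivot 3/2 → sign +
signature = (2, 3, 0)

Answer: (2, 3, 0)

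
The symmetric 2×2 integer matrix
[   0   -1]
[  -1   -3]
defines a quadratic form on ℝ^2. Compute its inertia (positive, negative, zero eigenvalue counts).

step 0: pivot -3 → sign −
step 1: pivot 1/3 → sign +
signature = (1, 1, 0)

Answer: (1, 1, 0)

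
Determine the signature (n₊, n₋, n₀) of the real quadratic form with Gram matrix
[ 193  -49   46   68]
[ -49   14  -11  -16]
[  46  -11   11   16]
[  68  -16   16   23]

Answer: (3, 1, 0)

Derivation:
step 0: pivot 193 → sign +
step 1: pivot 301/193 → sign +
step 2: pivot -78/301 → sign −
step 3: pivot 3/13 → sign +
signature = (3, 1, 0)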